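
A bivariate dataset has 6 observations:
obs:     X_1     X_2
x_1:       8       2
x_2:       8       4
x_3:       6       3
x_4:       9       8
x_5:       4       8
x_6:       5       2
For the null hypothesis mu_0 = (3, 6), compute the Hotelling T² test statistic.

Step 1 — sample mean vector:
  mean(X_1) = (8 + 8 + 6 + 9 + 4 + 5) / 6 = 40/6 = 6.6667
  mean(X_2) = (2 + 4 + 3 + 8 + 8 + 2) / 6 = 27/6 = 4.5
  x̄ = (6.6667, 4.5),  deviation x̄ - mu_0 = (6.6667, 4.5) - (3, 6) = (3.6667, -1.5).

Step 2 — sample covariance matrix, S[i,j] = (1/(n-1)) · Σ_k (x_{k,i} - mean_i) · (x_{k,j} - mean_j), divisor n-1 = 5:
  S[X_1,X_1] = ((1.3333)·(1.3333) + (1.3333)·(1.3333) + (-0.6667)·(-0.6667) + (2.3333)·(2.3333) + (-2.6667)·(-2.6667) + (-1.6667)·(-1.6667)) / 5 = 19.3333/5 = 3.8667
  S[X_1,X_2] = ((1.3333)·(-2.5) + (1.3333)·(-0.5) + (-0.6667)·(-1.5) + (2.3333)·(3.5) + (-2.6667)·(3.5) + (-1.6667)·(-2.5)) / 5 = 0/5 = 0
  S[X_2,X_2] = ((-2.5)·(-2.5) + (-0.5)·(-0.5) + (-1.5)·(-1.5) + (3.5)·(3.5) + (3.5)·(3.5) + (-2.5)·(-2.5)) / 5 = 39.5/5 = 7.9
  S = [[3.8667, 0],
 [0, 7.9]].

Step 3 — invert S. det(S) = 3.8667·7.9 - (0)² = 30.5467.
  S^{-1} = (1/det) · [[d, -b], [-b, a]] = [[0.2586, 0],
 [0, 0.1266]].

Step 4 — quadratic form (x̄ - mu_0)^T · S^{-1} · (x̄ - mu_0):
  S^{-1} · (x̄ - mu_0) = (0.9483, -0.1899),
  (x̄ - mu_0)^T · [...] = (3.6667)·(0.9483) + (-1.5)·(-0.1899) = 3.7618.

Step 5 — scale by n: T² = 6 · 3.7618 = 22.5709.

T² ≈ 22.5709


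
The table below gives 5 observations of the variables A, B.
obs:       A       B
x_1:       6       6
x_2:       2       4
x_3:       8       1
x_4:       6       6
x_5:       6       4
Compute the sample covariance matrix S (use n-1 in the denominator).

Step 1 — column means:
  mean(A) = (6 + 2 + 8 + 6 + 6) / 5 = 28/5 = 5.6
  mean(B) = (6 + 4 + 1 + 6 + 4) / 5 = 21/5 = 4.2

Step 2 — sample covariance S[i,j] = (1/(n-1)) · Σ_k (x_{k,i} - mean_i) · (x_{k,j} - mean_j), with n-1 = 4.
  S[A,A] = ((0.4)·(0.4) + (-3.6)·(-3.6) + (2.4)·(2.4) + (0.4)·(0.4) + (0.4)·(0.4)) / 4 = 19.2/4 = 4.8
  S[A,B] = ((0.4)·(1.8) + (-3.6)·(-0.2) + (2.4)·(-3.2) + (0.4)·(1.8) + (0.4)·(-0.2)) / 4 = -5.6/4 = -1.4
  S[B,B] = ((1.8)·(1.8) + (-0.2)·(-0.2) + (-3.2)·(-3.2) + (1.8)·(1.8) + (-0.2)·(-0.2)) / 4 = 16.8/4 = 4.2

S is symmetric (S[j,i] = S[i,j]). Assembling:

S = [[4.8, -1.4],
 [-1.4, 4.2]]


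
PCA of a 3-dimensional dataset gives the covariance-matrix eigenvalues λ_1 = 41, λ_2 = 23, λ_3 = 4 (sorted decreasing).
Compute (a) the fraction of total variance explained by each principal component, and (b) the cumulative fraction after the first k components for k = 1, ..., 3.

Step 1 — total variance = trace(Sigma) = Σ λ_i = 41 + 23 + 4 = 68.

Step 2 — fraction explained by component i = λ_i / Σ λ:
  PC1: 41/68 = 0.6029
  PC2: 23/68 = 0.3382
  PC3: 4/68 = 0.0588

Step 3 — cumulative fraction after k components = (λ_1 + ... + λ_k) / Σ λ:
  k = 1: 41/68 = 0.6029
  k = 2: (41 + 23)/68 = 64/68 = 0.9412
  k = 3: (41 + 23 + 4)/68 = 68/68 = 1

Summary (fraction, with percent):

explained: PC1 0.6029 (60.29%), PC2 0.3382 (33.82%), PC3 0.0588 (5.88%);  cumulative: 0.6029, 0.9412, 1


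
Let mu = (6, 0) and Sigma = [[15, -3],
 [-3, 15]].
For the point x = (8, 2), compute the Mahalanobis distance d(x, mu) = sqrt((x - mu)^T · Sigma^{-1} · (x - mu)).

Step 1 — centre the observation: (x - mu) = (2, 2).

Step 2 — invert Sigma. det(Sigma) = 15·15 - (-3)² = 216.
  Sigma^{-1} = (1/det) · [[d, -b], [-b, a]] = [[0.0694, 0.0139],
 [0.0139, 0.0694]].

Step 3 — form the quadratic (x - mu)^T · Sigma^{-1} · (x - mu):
  Sigma^{-1} · (x - mu) = (0.1667, 0.1667).
  (x - mu)^T · [Sigma^{-1} · (x - mu)] = (2)·(0.1667) + (2)·(0.1667) = 0.6667.

Step 4 — take square root: d = √(0.6667) ≈ 0.8165.

d(x, mu) = √(0.6667) ≈ 0.8165


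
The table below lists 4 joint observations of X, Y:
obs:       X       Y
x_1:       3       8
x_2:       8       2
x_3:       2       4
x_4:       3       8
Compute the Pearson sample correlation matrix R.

Step 1 — column means:
  mean(X) = (3 + 8 + 2 + 3) / 4 = 16/4 = 4
  mean(Y) = (8 + 2 + 4 + 8) / 4 = 22/4 = 5.5

Step 2 — sample variances and covariances s[i,j] = (1/(n-1)) · Σ_k (x_{k,i} - mean_i) · (x_{k,j} - mean_j), with n-1 = 3:
  s[X,X] = ((-1)·(-1) + (4)·(4) + (-2)·(-2) + (-1)·(-1)) / 3 = 22/3 = 7.3333
  s[X,Y] = ((-1)·(2.5) + (4)·(-3.5) + (-2)·(-1.5) + (-1)·(2.5)) / 3 = -16/3 = -5.3333
  s[Y,Y] = ((2.5)·(2.5) + (-3.5)·(-3.5) + (-1.5)·(-1.5) + (2.5)·(2.5)) / 3 = 27/3 = 9
  Sample standard deviations s_i = √(s[i,i]):
  s(X) = √(7.3333) = 2.708
  s(Y) = √(9) = 3

Step 3 — r_{ij} = s_{ij} / (s_i · s_j):
  r[X,X] = 1 (diagonal).
  r[X,Y] = -5.3333 / (2.708 · 3) = -5.3333 / 8.124 = -0.6565
  r[Y,Y] = 1 (diagonal).

R is symmetric with unit diagonal. Assembling:

R = [[1, -0.6565],
 [-0.6565, 1]]


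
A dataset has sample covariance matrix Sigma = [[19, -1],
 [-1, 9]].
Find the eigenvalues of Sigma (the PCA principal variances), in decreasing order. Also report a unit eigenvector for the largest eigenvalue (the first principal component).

Step 1 — characteristic polynomial of 2×2 Sigma:
  det(Sigma - λI) = λ² - trace · λ + det = 0.
  trace = 19 + 9 = 28, det = 19·9 - (-1)² = 170.
Step 2 — discriminant:
  Δ = trace² - 4·det = 784 - 680 = 104.
Step 3 — eigenvalues:
  λ = (trace ± √Δ)/2 = (28 ± 10.198)/2,
  λ_1 = 19.099,  λ_2 = 8.901.

Step 4 — unit eigenvector for λ_1: solve (Sigma - λ_1 I)v = 0. First row:
  (19 - 19.099)·v_x + (-1)·v_y = 0, i.e. (-0.099)·v_x + (-1)·v_y = 0,
  so v ∝ (b, λ_1 - a) = (-1, 0.099); multiply by -1 so the first entry is positive: u = (1, -0.099).
  ||u|| = √((1)² + (-0.099)²) = √(1.0098) ≈ 1.0049,
  v_1 = u/||u|| ≈ (0.9951, -0.0985) (||v_1|| = 1).

λ_1 = 19.099,  λ_2 = 8.901;  v_1 ≈ (0.9951, -0.0985)


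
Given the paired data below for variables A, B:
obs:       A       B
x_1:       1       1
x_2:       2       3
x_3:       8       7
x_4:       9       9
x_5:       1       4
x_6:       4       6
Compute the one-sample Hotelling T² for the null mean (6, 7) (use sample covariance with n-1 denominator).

Step 1 — sample mean vector:
  mean(A) = (1 + 2 + 8 + 9 + 1 + 4) / 6 = 25/6 = 4.1667
  mean(B) = (1 + 3 + 7 + 9 + 4 + 6) / 6 = 30/6 = 5
  x̄ = (4.1667, 5),  deviation x̄ - mu_0 = (4.1667, 5) - (6, 7) = (-1.8333, -2).

Step 2 — sample covariance matrix, S[i,j] = (1/(n-1)) · Σ_k (x_{k,i} - mean_i) · (x_{k,j} - mean_j), divisor n-1 = 5:
  S[A,A] = ((-3.1667)·(-3.1667) + (-2.1667)·(-2.1667) + (3.8333)·(3.8333) + (4.8333)·(4.8333) + (-3.1667)·(-3.1667) + (-0.1667)·(-0.1667)) / 5 = 62.8333/5 = 12.5667
  S[A,B] = ((-3.1667)·(-4) + (-2.1667)·(-2) + (3.8333)·(2) + (4.8333)·(4) + (-3.1667)·(-1) + (-0.1667)·(1)) / 5 = 47/5 = 9.4
  S[B,B] = ((-4)·(-4) + (-2)·(-2) + (2)·(2) + (4)·(4) + (-1)·(-1) + (1)·(1)) / 5 = 42/5 = 8.4
  S = [[12.5667, 9.4],
 [9.4, 8.4]].

Step 3 — invert S. det(S) = 12.5667·8.4 - (9.4)² = 17.2.
  S^{-1} = (1/det) · [[d, -b], [-b, a]] = [[0.4884, -0.5465],
 [-0.5465, 0.7306]].

Step 4 — quadratic form (x̄ - mu_0)^T · S^{-1} · (x̄ - mu_0):
  S^{-1} · (x̄ - mu_0) = (0.1977, -0.4593),
  (x̄ - mu_0)^T · [...] = (-1.8333)·(0.1977) + (-2)·(-0.4593) = 0.5562.

Step 5 — scale by n: T² = 6 · 0.5562 = 3.3372.

T² ≈ 3.3372


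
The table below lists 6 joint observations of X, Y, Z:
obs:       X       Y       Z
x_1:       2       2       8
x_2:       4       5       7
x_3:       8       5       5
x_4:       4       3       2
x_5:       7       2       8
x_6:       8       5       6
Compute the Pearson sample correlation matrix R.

Step 1 — column means:
  mean(X) = (2 + 4 + 8 + 4 + 7 + 8) / 6 = 33/6 = 5.5
  mean(Y) = (2 + 5 + 5 + 3 + 2 + 5) / 6 = 22/6 = 3.6667
  mean(Z) = (8 + 7 + 5 + 2 + 8 + 6) / 6 = 36/6 = 6

Step 2 — sample variances and covariances s[i,j] = (1/(n-1)) · Σ_k (x_{k,i} - mean_i) · (x_{k,j} - mean_j), with n-1 = 5:
  s[X,X] = ((-3.5)·(-3.5) + (-1.5)·(-1.5) + (2.5)·(2.5) + (-1.5)·(-1.5) + (1.5)·(1.5) + (2.5)·(2.5)) / 5 = 31.5/5 = 6.3
  s[X,Y] = ((-3.5)·(-1.6667) + (-1.5)·(1.3333) + (2.5)·(1.3333) + (-1.5)·(-0.6667) + (1.5)·(-1.6667) + (2.5)·(1.3333)) / 5 = 9/5 = 1.8
  s[X,Z] = ((-3.5)·(2) + (-1.5)·(1) + (2.5)·(-1) + (-1.5)·(-4) + (1.5)·(2) + (2.5)·(0)) / 5 = -2/5 = -0.4
  s[Y,Y] = ((-1.6667)·(-1.6667) + (1.3333)·(1.3333) + (1.3333)·(1.3333) + (-0.6667)·(-0.6667) + (-1.6667)·(-1.6667) + (1.3333)·(1.3333)) / 5 = 11.3333/5 = 2.2667
  s[Y,Z] = ((-1.6667)·(2) + (1.3333)·(1) + (1.3333)·(-1) + (-0.6667)·(-4) + (-1.6667)·(2) + (1.3333)·(0)) / 5 = -4/5 = -0.8
  s[Z,Z] = ((2)·(2) + (1)·(1) + (-1)·(-1) + (-4)·(-4) + (2)·(2) + (0)·(0)) / 5 = 26/5 = 5.2
  Sample standard deviations s_i = √(s[i,i]):
  s(X) = √(6.3) = 2.51
  s(Y) = √(2.2667) = 1.5055
  s(Z) = √(5.2) = 2.2804

Step 3 — r_{ij} = s_{ij} / (s_i · s_j):
  r[X,X] = 1 (diagonal).
  r[X,Y] = 1.8 / (2.51 · 1.5055) = 1.8 / 3.7789 = 0.4763
  r[X,Z] = -0.4 / (2.51 · 2.2804) = -0.4 / 5.7236 = -0.0699
  r[Y,Y] = 1 (diagonal).
  r[Y,Z] = -0.8 / (1.5055 · 2.2804) = -0.8 / 3.4332 = -0.233
  r[Z,Z] = 1 (diagonal).

R is symmetric with unit diagonal. Assembling:

R = [[1, 0.4763, -0.0699],
 [0.4763, 1, -0.233],
 [-0.0699, -0.233, 1]]


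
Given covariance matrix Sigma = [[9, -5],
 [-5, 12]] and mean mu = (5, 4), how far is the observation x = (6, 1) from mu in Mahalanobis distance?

Step 1 — centre the observation: (x - mu) = (1, -3).

Step 2 — invert Sigma. det(Sigma) = 9·12 - (-5)² = 83.
  Sigma^{-1} = (1/det) · [[d, -b], [-b, a]] = [[0.1446, 0.0602],
 [0.0602, 0.1084]].

Step 3 — form the quadratic (x - mu)^T · Sigma^{-1} · (x - mu):
  Sigma^{-1} · (x - mu) = (-0.0361, -0.2651).
  (x - mu)^T · [Sigma^{-1} · (x - mu)] = (1)·(-0.0361) + (-3)·(-0.2651) = 0.759.

Step 4 — take square root: d = √(0.759) ≈ 0.8712.

d(x, mu) = √(0.759) ≈ 0.8712


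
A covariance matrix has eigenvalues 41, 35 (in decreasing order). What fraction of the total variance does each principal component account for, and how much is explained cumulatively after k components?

Step 1 — total variance = trace(Sigma) = Σ λ_i = 41 + 35 = 76.

Step 2 — fraction explained by component i = λ_i / Σ λ:
  PC1: 41/76 = 0.5395
  PC2: 35/76 = 0.4605

Step 3 — cumulative fraction after k components = (λ_1 + ... + λ_k) / Σ λ:
  k = 1: 41/76 = 0.5395
  k = 2: (41 + 35)/76 = 76/76 = 1

Summary (fraction, with percent):

explained: PC1 0.5395 (53.95%), PC2 0.4605 (46.05%);  cumulative: 0.5395, 1


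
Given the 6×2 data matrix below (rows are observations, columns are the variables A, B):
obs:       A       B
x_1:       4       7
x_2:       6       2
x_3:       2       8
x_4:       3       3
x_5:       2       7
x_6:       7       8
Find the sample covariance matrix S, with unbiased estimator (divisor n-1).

Step 1 — column means:
  mean(A) = (4 + 6 + 2 + 3 + 2 + 7) / 6 = 24/6 = 4
  mean(B) = (7 + 2 + 8 + 3 + 7 + 8) / 6 = 35/6 = 5.8333

Step 2 — sample covariance S[i,j] = (1/(n-1)) · Σ_k (x_{k,i} - mean_i) · (x_{k,j} - mean_j), with n-1 = 5.
  S[A,A] = ((0)·(0) + (2)·(2) + (-2)·(-2) + (-1)·(-1) + (-2)·(-2) + (3)·(3)) / 5 = 22/5 = 4.4
  S[A,B] = ((0)·(1.1667) + (2)·(-3.8333) + (-2)·(2.1667) + (-1)·(-2.8333) + (-2)·(1.1667) + (3)·(2.1667)) / 5 = -5/5 = -1
  S[B,B] = ((1.1667)·(1.1667) + (-3.8333)·(-3.8333) + (2.1667)·(2.1667) + (-2.8333)·(-2.8333) + (1.1667)·(1.1667) + (2.1667)·(2.1667)) / 5 = 34.8333/5 = 6.9667

S is symmetric (S[j,i] = S[i,j]). Assembling:

S = [[4.4, -1],
 [-1, 6.9667]]


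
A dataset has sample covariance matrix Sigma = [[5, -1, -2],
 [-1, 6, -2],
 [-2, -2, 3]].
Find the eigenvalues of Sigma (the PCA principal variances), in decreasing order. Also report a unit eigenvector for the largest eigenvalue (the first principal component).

Step 1 — characteristic polynomial p(λ) = det(λI - Sigma) = λ³ - tr·λ² + c_1·λ - det, where tr = trace, c_1 = sum of the principal 2×2 minors, det = det(Sigma):
  tr = 5 + 6 + 3 = 14,
  c_1 = (5·6 - (-1)²) + (5·3 - (-2)²) + (6·3 - (-2)²) = 29 + 11 + 14 = 54,
  det = 5·(6·3 - (-2)²) - (-1)·((-1)·3 - (-2)·(-2)) + (-2)·((-1)·(-2) - 6·(-2)) = 5·(14) - (-1)·(-7) + (-2)·(14) = 35.
  So p(λ) = λ³ - 14λ² + 54λ - 35.
Step 2 — look for an integer root (rational root theorem: any rational root is an integer divisor of 35). Testing λ = 7:
  p(7) = 343 - 686 + 378 - 35 = 0  ✓
  Dividing out (λ - 7): p(λ) = (λ - 7)(λ² - 7λ + 5).
Step 3 — remaining eigenvalues from the quadratic λ² - 7λ + 5 = 0:
  Δ = 7² - 4·5 = 49 - 20 = 29,  λ = (7 ± √29)/2 = (7 ± 5.3852)/2 ≈ 6.1926 or 0.8074.
  Sorted: λ_1 = 7,  λ_2 = 6.1926,  λ_3 = 0.8074  (check: sum = 14 = tr ✓).

Step 4 — unit eigenvector for λ_1 = 7: v spans the null space of (Sigma - λ_1 I), whose rows are
  r_1 = (-2, -1, -2),  r_2 = (-1, -1, -2),  r_3 = (-2, -2, -4).
  v is orthogonal to every row, so take v ∝ r_1 × r_2 = ((-1)·(-2) - (-2)·(-1), (-2)·(-1) - (-2)·(-2), (-2)·(-1) - (-1)·(-1)) = (0, -2, 1).
  Rescale (multiply by -1 so the first nonzero entry is positive): u = (0, 2, -1).
  ||u|| = √((0)² + (2)² + (-1)²) = √(5) ≈ 2.2361,  v_1 = u/||u|| ≈ (0, 0.8944, -0.4472) (||v_1|| = 1).

λ_1 = 7,  λ_2 = 6.1926,  λ_3 = 0.8074;  v_1 ≈ (0, 0.8944, -0.4472)


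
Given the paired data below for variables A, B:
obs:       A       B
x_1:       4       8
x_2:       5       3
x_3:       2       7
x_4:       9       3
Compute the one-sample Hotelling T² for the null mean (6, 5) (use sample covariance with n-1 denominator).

Step 1 — sample mean vector:
  mean(A) = (4 + 5 + 2 + 9) / 4 = 20/4 = 5
  mean(B) = (8 + 3 + 7 + 3) / 4 = 21/4 = 5.25
  x̄ = (5, 5.25),  deviation x̄ - mu_0 = (5, 5.25) - (6, 5) = (-1, 0.25).

Step 2 — sample covariance matrix, S[i,j] = (1/(n-1)) · Σ_k (x_{k,i} - mean_i) · (x_{k,j} - mean_j), divisor n-1 = 3:
  S[A,A] = ((-1)·(-1) + (0)·(0) + (-3)·(-3) + (4)·(4)) / 3 = 26/3 = 8.6667
  S[A,B] = ((-1)·(2.75) + (0)·(-2.25) + (-3)·(1.75) + (4)·(-2.25)) / 3 = -17/3 = -5.6667
  S[B,B] = ((2.75)·(2.75) + (-2.25)·(-2.25) + (1.75)·(1.75) + (-2.25)·(-2.25)) / 3 = 20.75/3 = 6.9167
  S = [[8.6667, -5.6667],
 [-5.6667, 6.9167]].

Step 3 — invert S. det(S) = 8.6667·6.9167 - (-5.6667)² = 27.8333.
  S^{-1} = (1/det) · [[d, -b], [-b, a]] = [[0.2485, 0.2036],
 [0.2036, 0.3114]].

Step 4 — quadratic form (x̄ - mu_0)^T · S^{-1} · (x̄ - mu_0):
  S^{-1} · (x̄ - mu_0) = (-0.1976, -0.1257),
  (x̄ - mu_0)^T · [...] = (-1)·(-0.1976) + (0.25)·(-0.1257) = 0.1662.

Step 5 — scale by n: T² = 4 · 0.1662 = 0.6647.

T² ≈ 0.6647


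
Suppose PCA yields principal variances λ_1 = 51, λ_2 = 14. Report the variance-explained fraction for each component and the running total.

Step 1 — total variance = trace(Sigma) = Σ λ_i = 51 + 14 = 65.

Step 2 — fraction explained by component i = λ_i / Σ λ:
  PC1: 51/65 = 0.7846
  PC2: 14/65 = 0.2154

Step 3 — cumulative fraction after k components = (λ_1 + ... + λ_k) / Σ λ:
  k = 1: 51/65 = 0.7846
  k = 2: (51 + 14)/65 = 65/65 = 1

Summary (fraction, with percent):

explained: PC1 0.7846 (78.46%), PC2 0.2154 (21.54%);  cumulative: 0.7846, 1


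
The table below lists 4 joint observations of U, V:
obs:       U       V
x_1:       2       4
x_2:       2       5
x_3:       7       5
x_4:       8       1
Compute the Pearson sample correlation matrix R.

Step 1 — column means:
  mean(U) = (2 + 2 + 7 + 8) / 4 = 19/4 = 4.75
  mean(V) = (4 + 5 + 5 + 1) / 4 = 15/4 = 3.75

Step 2 — sample variances and covariances s[i,j] = (1/(n-1)) · Σ_k (x_{k,i} - mean_i) · (x_{k,j} - mean_j), with n-1 = 3:
  s[U,U] = ((-2.75)·(-2.75) + (-2.75)·(-2.75) + (2.25)·(2.25) + (3.25)·(3.25)) / 3 = 30.75/3 = 10.25
  s[U,V] = ((-2.75)·(0.25) + (-2.75)·(1.25) + (2.25)·(1.25) + (3.25)·(-2.75)) / 3 = -10.25/3 = -3.4167
  s[V,V] = ((0.25)·(0.25) + (1.25)·(1.25) + (1.25)·(1.25) + (-2.75)·(-2.75)) / 3 = 10.75/3 = 3.5833
  Sample standard deviations s_i = √(s[i,i]):
  s(U) = √(10.25) = 3.2016
  s(V) = √(3.5833) = 1.893

Step 3 — r_{ij} = s_{ij} / (s_i · s_j):
  r[U,U] = 1 (diagonal).
  r[U,V] = -3.4167 / (3.2016 · 1.893) = -3.4167 / 6.0605 = -0.5638
  r[V,V] = 1 (diagonal).

R is symmetric with unit diagonal. Assembling:

R = [[1, -0.5638],
 [-0.5638, 1]]


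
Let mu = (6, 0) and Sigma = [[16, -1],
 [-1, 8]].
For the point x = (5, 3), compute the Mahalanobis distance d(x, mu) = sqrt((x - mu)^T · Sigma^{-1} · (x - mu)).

Step 1 — centre the observation: (x - mu) = (-1, 3).

Step 2 — invert Sigma. det(Sigma) = 16·8 - (-1)² = 127.
  Sigma^{-1} = (1/det) · [[d, -b], [-b, a]] = [[0.063, 0.0079],
 [0.0079, 0.126]].

Step 3 — form the quadratic (x - mu)^T · Sigma^{-1} · (x - mu):
  Sigma^{-1} · (x - mu) = (-0.0394, 0.3701).
  (x - mu)^T · [Sigma^{-1} · (x - mu)] = (-1)·(-0.0394) + (3)·(0.3701) = 1.1496.

Step 4 — take square root: d = √(1.1496) ≈ 1.0722.

d(x, mu) = √(1.1496) ≈ 1.0722


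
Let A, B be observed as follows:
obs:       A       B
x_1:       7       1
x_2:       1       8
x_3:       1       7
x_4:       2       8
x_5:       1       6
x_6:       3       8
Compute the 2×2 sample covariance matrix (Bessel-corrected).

Step 1 — column means:
  mean(A) = (7 + 1 + 1 + 2 + 1 + 3) / 6 = 15/6 = 2.5
  mean(B) = (1 + 8 + 7 + 8 + 6 + 8) / 6 = 38/6 = 6.3333

Step 2 — sample covariance S[i,j] = (1/(n-1)) · Σ_k (x_{k,i} - mean_i) · (x_{k,j} - mean_j), with n-1 = 5.
  S[A,A] = ((4.5)·(4.5) + (-1.5)·(-1.5) + (-1.5)·(-1.5) + (-0.5)·(-0.5) + (-1.5)·(-1.5) + (0.5)·(0.5)) / 5 = 27.5/5 = 5.5
  S[A,B] = ((4.5)·(-5.3333) + (-1.5)·(1.6667) + (-1.5)·(0.6667) + (-0.5)·(1.6667) + (-1.5)·(-0.3333) + (0.5)·(1.6667)) / 5 = -27/5 = -5.4
  S[B,B] = ((-5.3333)·(-5.3333) + (1.6667)·(1.6667) + (0.6667)·(0.6667) + (1.6667)·(1.6667) + (-0.3333)·(-0.3333) + (1.6667)·(1.6667)) / 5 = 37.3333/5 = 7.4667

S is symmetric (S[j,i] = S[i,j]). Assembling:

S = [[5.5, -5.4],
 [-5.4, 7.4667]]


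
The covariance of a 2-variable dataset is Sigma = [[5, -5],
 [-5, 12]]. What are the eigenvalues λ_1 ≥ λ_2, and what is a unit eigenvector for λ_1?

Step 1 — characteristic polynomial of 2×2 Sigma:
  det(Sigma - λI) = λ² - trace · λ + det = 0.
  trace = 5 + 12 = 17, det = 5·12 - (-5)² = 35.
Step 2 — discriminant:
  Δ = trace² - 4·det = 289 - 140 = 149.
Step 3 — eigenvalues:
  λ = (trace ± √Δ)/2 = (17 ± 12.2066)/2,
  λ_1 = 14.6033,  λ_2 = 2.3967.

Step 4 — unit eigenvector for λ_1: solve (Sigma - λ_1 I)v = 0. First row:
  (5 - 14.6033)·v_x + (-5)·v_y = 0, i.e. (-9.6033)·v_x + (-5)·v_y = 0,
  so v ∝ (b, λ_1 - a) = (-5, 9.6033); multiply by -1 so the first entry is positive: u = (5, -9.6033).
  ||u|| = √((5)² + (-9.6033)²) = √(117.2229) ≈ 10.827,
  v_1 = u/||u|| ≈ (0.4618, -0.887) (||v_1|| = 1).

λ_1 = 14.6033,  λ_2 = 2.3967;  v_1 ≈ (0.4618, -0.887)


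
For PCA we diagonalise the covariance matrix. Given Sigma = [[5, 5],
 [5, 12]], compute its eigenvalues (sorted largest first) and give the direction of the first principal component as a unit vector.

Step 1 — characteristic polynomial of 2×2 Sigma:
  det(Sigma - λI) = λ² - trace · λ + det = 0.
  trace = 5 + 12 = 17, det = 5·12 - (5)² = 35.
Step 2 — discriminant:
  Δ = trace² - 4·det = 289 - 140 = 149.
Step 3 — eigenvalues:
  λ = (trace ± √Δ)/2 = (17 ± 12.2066)/2,
  λ_1 = 14.6033,  λ_2 = 2.3967.

Step 4 — unit eigenvector for λ_1: solve (Sigma - λ_1 I)v = 0. First row:
  (5 - 14.6033)·v_x + (5)·v_y = 0, i.e. (-9.6033)·v_x + (5)·v_y = 0,
  so v ∝ (b, λ_1 - a) = (5, 9.6033) = u.
  ||u|| = √((5)² + (9.6033)²) = √(117.2229) ≈ 10.827,
  v_1 = u/||u|| ≈ (0.4618, 0.887) (||v_1|| = 1).

λ_1 = 14.6033,  λ_2 = 2.3967;  v_1 ≈ (0.4618, 0.887)


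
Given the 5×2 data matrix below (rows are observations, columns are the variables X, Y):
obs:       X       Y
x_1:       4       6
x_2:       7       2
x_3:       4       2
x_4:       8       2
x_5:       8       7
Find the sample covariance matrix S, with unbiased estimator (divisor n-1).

Step 1 — column means:
  mean(X) = (4 + 7 + 4 + 8 + 8) / 5 = 31/5 = 6.2
  mean(Y) = (6 + 2 + 2 + 2 + 7) / 5 = 19/5 = 3.8

Step 2 — sample covariance S[i,j] = (1/(n-1)) · Σ_k (x_{k,i} - mean_i) · (x_{k,j} - mean_j), with n-1 = 4.
  S[X,X] = ((-2.2)·(-2.2) + (0.8)·(0.8) + (-2.2)·(-2.2) + (1.8)·(1.8) + (1.8)·(1.8)) / 4 = 16.8/4 = 4.2
  S[X,Y] = ((-2.2)·(2.2) + (0.8)·(-1.8) + (-2.2)·(-1.8) + (1.8)·(-1.8) + (1.8)·(3.2)) / 4 = 0.2/4 = 0.05
  S[Y,Y] = ((2.2)·(2.2) + (-1.8)·(-1.8) + (-1.8)·(-1.8) + (-1.8)·(-1.8) + (3.2)·(3.2)) / 4 = 24.8/4 = 6.2

S is symmetric (S[j,i] = S[i,j]). Assembling:

S = [[4.2, 0.05],
 [0.05, 6.2]]


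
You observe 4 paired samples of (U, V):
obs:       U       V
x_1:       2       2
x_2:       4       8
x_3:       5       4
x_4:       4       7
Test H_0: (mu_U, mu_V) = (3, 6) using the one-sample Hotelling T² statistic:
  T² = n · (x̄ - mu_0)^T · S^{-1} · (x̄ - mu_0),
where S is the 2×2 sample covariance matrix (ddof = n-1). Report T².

Step 1 — sample mean vector:
  mean(U) = (2 + 4 + 5 + 4) / 4 = 15/4 = 3.75
  mean(V) = (2 + 8 + 4 + 7) / 4 = 21/4 = 5.25
  x̄ = (3.75, 5.25),  deviation x̄ - mu_0 = (3.75, 5.25) - (3, 6) = (0.75, -0.75).

Step 2 — sample covariance matrix, S[i,j] = (1/(n-1)) · Σ_k (x_{k,i} - mean_i) · (x_{k,j} - mean_j), divisor n-1 = 3:
  S[U,U] = ((-1.75)·(-1.75) + (0.25)·(0.25) + (1.25)·(1.25) + (0.25)·(0.25)) / 3 = 4.75/3 = 1.5833
  S[U,V] = ((-1.75)·(-3.25) + (0.25)·(2.75) + (1.25)·(-1.25) + (0.25)·(1.75)) / 3 = 5.25/3 = 1.75
  S[V,V] = ((-3.25)·(-3.25) + (2.75)·(2.75) + (-1.25)·(-1.25) + (1.75)·(1.75)) / 3 = 22.75/3 = 7.5833
  S = [[1.5833, 1.75],
 [1.75, 7.5833]].

Step 3 — invert S. det(S) = 1.5833·7.5833 - (1.75)² = 8.9444.
  S^{-1} = (1/det) · [[d, -b], [-b, a]] = [[0.8478, -0.1957],
 [-0.1957, 0.177]].

Step 4 — quadratic form (x̄ - mu_0)^T · S^{-1} · (x̄ - mu_0):
  S^{-1} · (x̄ - mu_0) = (0.7826, -0.2795),
  (x̄ - mu_0)^T · [...] = (0.75)·(0.7826) + (-0.75)·(-0.2795) = 0.7966.

Step 5 — scale by n: T² = 4 · 0.7966 = 3.1863.

T² ≈ 3.1863


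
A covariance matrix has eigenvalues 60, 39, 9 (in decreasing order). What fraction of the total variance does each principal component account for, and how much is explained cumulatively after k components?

Step 1 — total variance = trace(Sigma) = Σ λ_i = 60 + 39 + 9 = 108.

Step 2 — fraction explained by component i = λ_i / Σ λ:
  PC1: 60/108 = 0.5556
  PC2: 39/108 = 0.3611
  PC3: 9/108 = 0.0833

Step 3 — cumulative fraction after k components = (λ_1 + ... + λ_k) / Σ λ:
  k = 1: 60/108 = 0.5556
  k = 2: (60 + 39)/108 = 99/108 = 0.9167
  k = 3: (60 + 39 + 9)/108 = 108/108 = 1

Summary (fraction, with percent):

explained: PC1 0.5556 (55.56%), PC2 0.3611 (36.11%), PC3 0.0833 (8.33%);  cumulative: 0.5556, 0.9167, 1


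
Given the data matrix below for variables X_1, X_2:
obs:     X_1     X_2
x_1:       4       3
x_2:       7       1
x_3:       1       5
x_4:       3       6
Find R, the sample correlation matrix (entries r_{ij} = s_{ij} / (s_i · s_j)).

Step 1 — column means:
  mean(X_1) = (4 + 7 + 1 + 3) / 4 = 15/4 = 3.75
  mean(X_2) = (3 + 1 + 5 + 6) / 4 = 15/4 = 3.75

Step 2 — sample variances and covariances s[i,j] = (1/(n-1)) · Σ_k (x_{k,i} - mean_i) · (x_{k,j} - mean_j), with n-1 = 3:
  s[X_1,X_1] = ((0.25)·(0.25) + (3.25)·(3.25) + (-2.75)·(-2.75) + (-0.75)·(-0.75)) / 3 = 18.75/3 = 6.25
  s[X_1,X_2] = ((0.25)·(-0.75) + (3.25)·(-2.75) + (-2.75)·(1.25) + (-0.75)·(2.25)) / 3 = -14.25/3 = -4.75
  s[X_2,X_2] = ((-0.75)·(-0.75) + (-2.75)·(-2.75) + (1.25)·(1.25) + (2.25)·(2.25)) / 3 = 14.75/3 = 4.9167
  Sample standard deviations s_i = √(s[i,i]):
  s(X_1) = √(6.25) = 2.5
  s(X_2) = √(4.9167) = 2.2174

Step 3 — r_{ij} = s_{ij} / (s_i · s_j):
  r[X_1,X_1] = 1 (diagonal).
  r[X_1,X_2] = -4.75 / (2.5 · 2.2174) = -4.75 / 5.5434 = -0.8569
  r[X_2,X_2] = 1 (diagonal).

R is symmetric with unit diagonal. Assembling:

R = [[1, -0.8569],
 [-0.8569, 1]]


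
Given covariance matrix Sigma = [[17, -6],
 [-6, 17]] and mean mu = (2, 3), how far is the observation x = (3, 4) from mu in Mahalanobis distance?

Step 1 — centre the observation: (x - mu) = (1, 1).

Step 2 — invert Sigma. det(Sigma) = 17·17 - (-6)² = 253.
  Sigma^{-1} = (1/det) · [[d, -b], [-b, a]] = [[0.0672, 0.0237],
 [0.0237, 0.0672]].

Step 3 — form the quadratic (x - mu)^T · Sigma^{-1} · (x - mu):
  Sigma^{-1} · (x - mu) = (0.0909, 0.0909).
  (x - mu)^T · [Sigma^{-1} · (x - mu)] = (1)·(0.0909) + (1)·(0.0909) = 0.1818.

Step 4 — take square root: d = √(0.1818) ≈ 0.4264.

d(x, mu) = √(0.1818) ≈ 0.4264


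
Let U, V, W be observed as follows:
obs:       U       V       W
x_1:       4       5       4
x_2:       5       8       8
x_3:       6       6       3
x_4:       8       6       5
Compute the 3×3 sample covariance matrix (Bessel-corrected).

Step 1 — column means:
  mean(U) = (4 + 5 + 6 + 8) / 4 = 23/4 = 5.75
  mean(V) = (5 + 8 + 6 + 6) / 4 = 25/4 = 6.25
  mean(W) = (4 + 8 + 3 + 5) / 4 = 20/4 = 5

Step 2 — sample covariance S[i,j] = (1/(n-1)) · Σ_k (x_{k,i} - mean_i) · (x_{k,j} - mean_j), with n-1 = 3.
  S[U,U] = ((-1.75)·(-1.75) + (-0.75)·(-0.75) + (0.25)·(0.25) + (2.25)·(2.25)) / 3 = 8.75/3 = 2.9167
  S[U,V] = ((-1.75)·(-1.25) + (-0.75)·(1.75) + (0.25)·(-0.25) + (2.25)·(-0.25)) / 3 = 0.25/3 = 0.0833
  S[U,W] = ((-1.75)·(-1) + (-0.75)·(3) + (0.25)·(-2) + (2.25)·(0)) / 3 = -1/3 = -0.3333
  S[V,V] = ((-1.25)·(-1.25) + (1.75)·(1.75) + (-0.25)·(-0.25) + (-0.25)·(-0.25)) / 3 = 4.75/3 = 1.5833
  S[V,W] = ((-1.25)·(-1) + (1.75)·(3) + (-0.25)·(-2) + (-0.25)·(0)) / 3 = 7/3 = 2.3333
  S[W,W] = ((-1)·(-1) + (3)·(3) + (-2)·(-2) + (0)·(0)) / 3 = 14/3 = 4.6667

S is symmetric (S[j,i] = S[i,j]). Assembling:

S = [[2.9167, 0.0833, -0.3333],
 [0.0833, 1.5833, 2.3333],
 [-0.3333, 2.3333, 4.6667]]


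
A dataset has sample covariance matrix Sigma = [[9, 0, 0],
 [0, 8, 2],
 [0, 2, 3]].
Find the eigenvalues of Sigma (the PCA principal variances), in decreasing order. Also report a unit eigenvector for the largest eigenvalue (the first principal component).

Step 1 — characteristic polynomial p(λ) = det(λI - Sigma) = λ³ - tr·λ² + c_1·λ - det, where tr = trace, c_1 = sum of the principal 2×2 minors, det = det(Sigma):
  tr = 9 + 8 + 3 = 20,
  c_1 = (9·8 - (0)²) + (9·3 - (0)²) + (8·3 - (2)²) = 72 + 27 + 20 = 119,
  det = 9·(8·3 - (2)²) - (0)·((0)·3 - (2)·(0)) + (0)·((0)·(2) - 8·(0)) = 9·(20) - (0)·(0) + (0)·(0) = 180.
  So p(λ) = λ³ - 20λ² + 119λ - 180.
Step 2 — look for an integer root (rational root theorem: any rational root is an integer divisor of 180). Testing λ = 9:
  p(9) = 729 - 1620 + 1071 - 180 = 0  ✓
  Dividing out (λ - 9): p(λ) = (λ - 9)(λ² - 11λ + 20).
Step 3 — remaining eigenvalues from the quadratic λ² - 11λ + 20 = 0:
  Δ = 11² - 4·20 = 121 - 80 = 41,  λ = (11 ± √41)/2 = (11 ± 6.4031)/2 ≈ 8.7016 or 2.2984.
  Sorted: λ_1 = 9,  λ_2 = 8.7016,  λ_3 = 2.2984  (check: sum = 20 = tr ✓).

Step 4 — unit eigenvector for λ_1 = 9: v spans the null space of (Sigma - λ_1 I), whose rows are
  r_1 = (0, 0, 0),  r_2 = (0, -1, 2),  r_3 = (0, 2, -6).
  v is orthogonal to every row, so take v ∝ r_2 × r_3 = ((-1)·(-6) - (2)·(2), (2)·(0) - (0)·(-6), (0)·(2) - (-1)·(0)) = (2, 0, 0).
  Rescale (divide by 2): u = (1, 0, 0).
  ||u|| = √((1)² + (0)² + (0)²) = √(1) = 1,  v_1 = u/||u|| ≈ (1, 0, 0) (||v_1|| = 1).

λ_1 = 9,  λ_2 = 8.7016,  λ_3 = 2.2984;  v_1 ≈ (1, 0, 0)


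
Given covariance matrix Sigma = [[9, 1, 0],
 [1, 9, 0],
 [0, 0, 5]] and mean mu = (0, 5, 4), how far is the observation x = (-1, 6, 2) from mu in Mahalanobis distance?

Step 1 — centre the observation: (x - mu) = (-1, 1, -2).

Step 2 — invert Sigma (cofactor / det for 3×3, or solve directly):
  Sigma^{-1} = [[0.1125, -0.0125, 0],
 [-0.0125, 0.1125, 0],
 [0, 0, 0.2]].

Step 3 — form the quadratic (x - mu)^T · Sigma^{-1} · (x - mu):
  Sigma^{-1} · (x - mu) = (-0.125, 0.125, -0.4).
  (x - mu)^T · [Sigma^{-1} · (x - mu)] = (-1)·(-0.125) + (1)·(0.125) + (-2)·(-0.4) = 1.05.

Step 4 — take square root: d = √(1.05) ≈ 1.0247.

d(x, mu) = √(1.05) ≈ 1.0247


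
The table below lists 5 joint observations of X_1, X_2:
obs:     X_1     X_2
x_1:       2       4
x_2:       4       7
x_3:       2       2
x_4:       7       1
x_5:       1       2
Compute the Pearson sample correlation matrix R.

Step 1 — column means:
  mean(X_1) = (2 + 4 + 2 + 7 + 1) / 5 = 16/5 = 3.2
  mean(X_2) = (4 + 7 + 2 + 1 + 2) / 5 = 16/5 = 3.2

Step 2 — sample variances and covariances s[i,j] = (1/(n-1)) · Σ_k (x_{k,i} - mean_i) · (x_{k,j} - mean_j), with n-1 = 4:
  s[X_1,X_1] = ((-1.2)·(-1.2) + (0.8)·(0.8) + (-1.2)·(-1.2) + (3.8)·(3.8) + (-2.2)·(-2.2)) / 4 = 22.8/4 = 5.7
  s[X_1,X_2] = ((-1.2)·(0.8) + (0.8)·(3.8) + (-1.2)·(-1.2) + (3.8)·(-2.2) + (-2.2)·(-1.2)) / 4 = -2.2/4 = -0.55
  s[X_2,X_2] = ((0.8)·(0.8) + (3.8)·(3.8) + (-1.2)·(-1.2) + (-2.2)·(-2.2) + (-1.2)·(-1.2)) / 4 = 22.8/4 = 5.7
  Sample standard deviations s_i = √(s[i,i]):
  s(X_1) = √(5.7) = 2.3875
  s(X_2) = √(5.7) = 2.3875

Step 3 — r_{ij} = s_{ij} / (s_i · s_j):
  r[X_1,X_1] = 1 (diagonal).
  r[X_1,X_2] = -0.55 / (2.3875 · 2.3875) = -0.55 / 5.7 = -0.0965
  r[X_2,X_2] = 1 (diagonal).

R is symmetric with unit diagonal. Assembling:

R = [[1, -0.0965],
 [-0.0965, 1]]


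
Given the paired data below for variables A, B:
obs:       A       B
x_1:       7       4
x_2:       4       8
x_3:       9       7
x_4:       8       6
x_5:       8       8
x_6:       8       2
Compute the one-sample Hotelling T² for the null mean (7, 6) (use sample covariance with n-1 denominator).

Step 1 — sample mean vector:
  mean(A) = (7 + 4 + 9 + 8 + 8 + 8) / 6 = 44/6 = 7.3333
  mean(B) = (4 + 8 + 7 + 6 + 8 + 2) / 6 = 35/6 = 5.8333
  x̄ = (7.3333, 5.8333),  deviation x̄ - mu_0 = (7.3333, 5.8333) - (7, 6) = (0.3333, -0.1667).

Step 2 — sample covariance matrix, S[i,j] = (1/(n-1)) · Σ_k (x_{k,i} - mean_i) · (x_{k,j} - mean_j), divisor n-1 = 5:
  S[A,A] = ((-0.3333)·(-0.3333) + (-3.3333)·(-3.3333) + (1.6667)·(1.6667) + (0.6667)·(0.6667) + (0.6667)·(0.6667) + (0.6667)·(0.6667)) / 5 = 15.3333/5 = 3.0667
  S[A,B] = ((-0.3333)·(-1.8333) + (-3.3333)·(2.1667) + (1.6667)·(1.1667) + (0.6667)·(0.1667) + (0.6667)·(2.1667) + (0.6667)·(-3.8333)) / 5 = -5.6667/5 = -1.1333
  S[B,B] = ((-1.8333)·(-1.8333) + (2.1667)·(2.1667) + (1.1667)·(1.1667) + (0.1667)·(0.1667) + (2.1667)·(2.1667) + (-3.8333)·(-3.8333)) / 5 = 28.8333/5 = 5.7667
  S = [[3.0667, -1.1333],
 [-1.1333, 5.7667]].

Step 3 — invert S. det(S) = 3.0667·5.7667 - (-1.1333)² = 16.4.
  S^{-1} = (1/det) · [[d, -b], [-b, a]] = [[0.3516, 0.0691],
 [0.0691, 0.187]].

Step 4 — quadratic form (x̄ - mu_0)^T · S^{-1} · (x̄ - mu_0):
  S^{-1} · (x̄ - mu_0) = (0.1057, -0.0081),
  (x̄ - mu_0)^T · [...] = (0.3333)·(0.1057) + (-0.1667)·(-0.0081) = 0.0366.

Step 5 — scale by n: T² = 6 · 0.0366 = 0.2195.

T² ≈ 0.2195


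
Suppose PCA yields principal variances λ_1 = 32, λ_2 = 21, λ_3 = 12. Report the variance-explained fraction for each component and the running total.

Step 1 — total variance = trace(Sigma) = Σ λ_i = 32 + 21 + 12 = 65.

Step 2 — fraction explained by component i = λ_i / Σ λ:
  PC1: 32/65 = 0.4923
  PC2: 21/65 = 0.3231
  PC3: 12/65 = 0.1846

Step 3 — cumulative fraction after k components = (λ_1 + ... + λ_k) / Σ λ:
  k = 1: 32/65 = 0.4923
  k = 2: (32 + 21)/65 = 53/65 = 0.8154
  k = 3: (32 + 21 + 12)/65 = 65/65 = 1

Summary (fraction, with percent):

explained: PC1 0.4923 (49.23%), PC2 0.3231 (32.31%), PC3 0.1846 (18.46%);  cumulative: 0.4923, 0.8154, 1


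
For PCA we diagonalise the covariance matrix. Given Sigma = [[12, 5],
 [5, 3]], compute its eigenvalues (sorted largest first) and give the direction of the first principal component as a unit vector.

Step 1 — characteristic polynomial of 2×2 Sigma:
  det(Sigma - λI) = λ² - trace · λ + det = 0.
  trace = 12 + 3 = 15, det = 12·3 - (5)² = 11.
Step 2 — discriminant:
  Δ = trace² - 4·det = 225 - 44 = 181.
Step 3 — eigenvalues:
  λ = (trace ± √Δ)/2 = (15 ± 13.4536)/2,
  λ_1 = 14.2268,  λ_2 = 0.7732.

Step 4 — unit eigenvector for λ_1: solve (Sigma - λ_1 I)v = 0. First row:
  (12 - 14.2268)·v_x + (5)·v_y = 0, i.e. (-2.2268)·v_x + (5)·v_y = 0,
  so v ∝ (b, λ_1 - a) = (5, 2.2268) = u.
  ||u|| = √((5)² + (2.2268)²) = √(29.9587) ≈ 5.4735,
  v_1 = u/||u|| ≈ (0.9135, 0.4068) (||v_1|| = 1).

λ_1 = 14.2268,  λ_2 = 0.7732;  v_1 ≈ (0.9135, 0.4068)


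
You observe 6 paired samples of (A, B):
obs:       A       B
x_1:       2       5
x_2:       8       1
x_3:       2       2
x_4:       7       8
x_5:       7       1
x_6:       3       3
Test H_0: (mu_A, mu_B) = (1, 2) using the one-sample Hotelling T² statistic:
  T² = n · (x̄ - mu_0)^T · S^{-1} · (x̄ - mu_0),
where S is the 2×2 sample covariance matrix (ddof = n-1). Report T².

Step 1 — sample mean vector:
  mean(A) = (2 + 8 + 2 + 7 + 7 + 3) / 6 = 29/6 = 4.8333
  mean(B) = (5 + 1 + 2 + 8 + 1 + 3) / 6 = 20/6 = 3.3333
  x̄ = (4.8333, 3.3333),  deviation x̄ - mu_0 = (4.8333, 3.3333) - (1, 2) = (3.8333, 1.3333).

Step 2 — sample covariance matrix, S[i,j] = (1/(n-1)) · Σ_k (x_{k,i} - mean_i) · (x_{k,j} - mean_j), divisor n-1 = 5:
  S[A,A] = ((-2.8333)·(-2.8333) + (3.1667)·(3.1667) + (-2.8333)·(-2.8333) + (2.1667)·(2.1667) + (2.1667)·(2.1667) + (-1.8333)·(-1.8333)) / 5 = 38.8333/5 = 7.7667
  S[A,B] = ((-2.8333)·(1.6667) + (3.1667)·(-2.3333) + (-2.8333)·(-1.3333) + (2.1667)·(4.6667) + (2.1667)·(-2.3333) + (-1.8333)·(-0.3333)) / 5 = -2.6667/5 = -0.5333
  S[B,B] = ((1.6667)·(1.6667) + (-2.3333)·(-2.3333) + (-1.3333)·(-1.3333) + (4.6667)·(4.6667) + (-2.3333)·(-2.3333) + (-0.3333)·(-0.3333)) / 5 = 37.3333/5 = 7.4667
  S = [[7.7667, -0.5333],
 [-0.5333, 7.4667]].

Step 3 — invert S. det(S) = 7.7667·7.4667 - (-0.5333)² = 57.7067.
  S^{-1} = (1/det) · [[d, -b], [-b, a]] = [[0.1294, 0.0092],
 [0.0092, 0.1346]].

Step 4 — quadratic form (x̄ - mu_0)^T · S^{-1} · (x̄ - mu_0):
  S^{-1} · (x̄ - mu_0) = (0.5083, 0.2149),
  (x̄ - mu_0)^T · [...] = (3.8333)·(0.5083) + (1.3333)·(0.2149) = 2.2351.

Step 5 — scale by n: T² = 6 · 2.2351 = 13.4104.

T² ≈ 13.4104


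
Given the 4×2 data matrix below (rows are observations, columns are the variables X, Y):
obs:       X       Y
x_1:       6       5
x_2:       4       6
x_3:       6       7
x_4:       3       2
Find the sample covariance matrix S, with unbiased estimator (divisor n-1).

Step 1 — column means:
  mean(X) = (6 + 4 + 6 + 3) / 4 = 19/4 = 4.75
  mean(Y) = (5 + 6 + 7 + 2) / 4 = 20/4 = 5

Step 2 — sample covariance S[i,j] = (1/(n-1)) · Σ_k (x_{k,i} - mean_i) · (x_{k,j} - mean_j), with n-1 = 3.
  S[X,X] = ((1.25)·(1.25) + (-0.75)·(-0.75) + (1.25)·(1.25) + (-1.75)·(-1.75)) / 3 = 6.75/3 = 2.25
  S[X,Y] = ((1.25)·(0) + (-0.75)·(1) + (1.25)·(2) + (-1.75)·(-3)) / 3 = 7/3 = 2.3333
  S[Y,Y] = ((0)·(0) + (1)·(1) + (2)·(2) + (-3)·(-3)) / 3 = 14/3 = 4.6667

S is symmetric (S[j,i] = S[i,j]). Assembling:

S = [[2.25, 2.3333],
 [2.3333, 4.6667]]


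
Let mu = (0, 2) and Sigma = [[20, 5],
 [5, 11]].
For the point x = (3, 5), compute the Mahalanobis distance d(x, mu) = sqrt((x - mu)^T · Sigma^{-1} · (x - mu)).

Step 1 — centre the observation: (x - mu) = (3, 3).

Step 2 — invert Sigma. det(Sigma) = 20·11 - (5)² = 195.
  Sigma^{-1} = (1/det) · [[d, -b], [-b, a]] = [[0.0564, -0.0256],
 [-0.0256, 0.1026]].

Step 3 — form the quadratic (x - mu)^T · Sigma^{-1} · (x - mu):
  Sigma^{-1} · (x - mu) = (0.0923, 0.2308).
  (x - mu)^T · [Sigma^{-1} · (x - mu)] = (3)·(0.0923) + (3)·(0.2308) = 0.9692.

Step 4 — take square root: d = √(0.9692) ≈ 0.9845.

d(x, mu) = √(0.9692) ≈ 0.9845


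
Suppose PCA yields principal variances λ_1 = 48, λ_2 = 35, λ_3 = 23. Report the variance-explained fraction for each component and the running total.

Step 1 — total variance = trace(Sigma) = Σ λ_i = 48 + 35 + 23 = 106.

Step 2 — fraction explained by component i = λ_i / Σ λ:
  PC1: 48/106 = 0.4528
  PC2: 35/106 = 0.3302
  PC3: 23/106 = 0.217

Step 3 — cumulative fraction after k components = (λ_1 + ... + λ_k) / Σ λ:
  k = 1: 48/106 = 0.4528
  k = 2: (48 + 35)/106 = 83/106 = 0.783
  k = 3: (48 + 35 + 23)/106 = 106/106 = 1

Summary (fraction, with percent):

explained: PC1 0.4528 (45.28%), PC2 0.3302 (33.02%), PC3 0.217 (21.7%);  cumulative: 0.4528, 0.783, 1


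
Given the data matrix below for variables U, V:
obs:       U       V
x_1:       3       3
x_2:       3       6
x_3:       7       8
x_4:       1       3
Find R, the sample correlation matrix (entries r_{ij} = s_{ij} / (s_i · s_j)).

Step 1 — column means:
  mean(U) = (3 + 3 + 7 + 1) / 4 = 14/4 = 3.5
  mean(V) = (3 + 6 + 8 + 3) / 4 = 20/4 = 5

Step 2 — sample variances and covariances s[i,j] = (1/(n-1)) · Σ_k (x_{k,i} - mean_i) · (x_{k,j} - mean_j), with n-1 = 3:
  s[U,U] = ((-0.5)·(-0.5) + (-0.5)·(-0.5) + (3.5)·(3.5) + (-2.5)·(-2.5)) / 3 = 19/3 = 6.3333
  s[U,V] = ((-0.5)·(-2) + (-0.5)·(1) + (3.5)·(3) + (-2.5)·(-2)) / 3 = 16/3 = 5.3333
  s[V,V] = ((-2)·(-2) + (1)·(1) + (3)·(3) + (-2)·(-2)) / 3 = 18/3 = 6
  Sample standard deviations s_i = √(s[i,i]):
  s(U) = √(6.3333) = 2.5166
  s(V) = √(6) = 2.4495

Step 3 — r_{ij} = s_{ij} / (s_i · s_j):
  r[U,U] = 1 (diagonal).
  r[U,V] = 5.3333 / (2.5166 · 2.4495) = 5.3333 / 6.1644 = 0.8652
  r[V,V] = 1 (diagonal).

R is symmetric with unit diagonal. Assembling:

R = [[1, 0.8652],
 [0.8652, 1]]


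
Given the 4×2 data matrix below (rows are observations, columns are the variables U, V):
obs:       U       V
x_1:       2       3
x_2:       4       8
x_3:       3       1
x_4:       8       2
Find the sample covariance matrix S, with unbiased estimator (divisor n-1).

Step 1 — column means:
  mean(U) = (2 + 4 + 3 + 8) / 4 = 17/4 = 4.25
  mean(V) = (3 + 8 + 1 + 2) / 4 = 14/4 = 3.5

Step 2 — sample covariance S[i,j] = (1/(n-1)) · Σ_k (x_{k,i} - mean_i) · (x_{k,j} - mean_j), with n-1 = 3.
  S[U,U] = ((-2.25)·(-2.25) + (-0.25)·(-0.25) + (-1.25)·(-1.25) + (3.75)·(3.75)) / 3 = 20.75/3 = 6.9167
  S[U,V] = ((-2.25)·(-0.5) + (-0.25)·(4.5) + (-1.25)·(-2.5) + (3.75)·(-1.5)) / 3 = -2.5/3 = -0.8333
  S[V,V] = ((-0.5)·(-0.5) + (4.5)·(4.5) + (-2.5)·(-2.5) + (-1.5)·(-1.5)) / 3 = 29/3 = 9.6667

S is symmetric (S[j,i] = S[i,j]). Assembling:

S = [[6.9167, -0.8333],
 [-0.8333, 9.6667]]


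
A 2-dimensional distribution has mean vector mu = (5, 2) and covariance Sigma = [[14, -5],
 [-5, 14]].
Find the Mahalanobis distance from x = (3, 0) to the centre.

Step 1 — centre the observation: (x - mu) = (-2, -2).

Step 2 — invert Sigma. det(Sigma) = 14·14 - (-5)² = 171.
  Sigma^{-1} = (1/det) · [[d, -b], [-b, a]] = [[0.0819, 0.0292],
 [0.0292, 0.0819]].

Step 3 — form the quadratic (x - mu)^T · Sigma^{-1} · (x - mu):
  Sigma^{-1} · (x - mu) = (-0.2222, -0.2222).
  (x - mu)^T · [Sigma^{-1} · (x - mu)] = (-2)·(-0.2222) + (-2)·(-0.2222) = 0.8889.

Step 4 — take square root: d = √(0.8889) ≈ 0.9428.

d(x, mu) = √(0.8889) ≈ 0.9428


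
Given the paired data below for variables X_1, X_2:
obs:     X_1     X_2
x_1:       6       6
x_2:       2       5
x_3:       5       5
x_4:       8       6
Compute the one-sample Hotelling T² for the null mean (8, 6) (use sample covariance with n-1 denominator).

Step 1 — sample mean vector:
  mean(X_1) = (6 + 2 + 5 + 8) / 4 = 21/4 = 5.25
  mean(X_2) = (6 + 5 + 5 + 6) / 4 = 22/4 = 5.5
  x̄ = (5.25, 5.5),  deviation x̄ - mu_0 = (5.25, 5.5) - (8, 6) = (-2.75, -0.5).

Step 2 — sample covariance matrix, S[i,j] = (1/(n-1)) · Σ_k (x_{k,i} - mean_i) · (x_{k,j} - mean_j), divisor n-1 = 3:
  S[X_1,X_1] = ((0.75)·(0.75) + (-3.25)·(-3.25) + (-0.25)·(-0.25) + (2.75)·(2.75)) / 3 = 18.75/3 = 6.25
  S[X_1,X_2] = ((0.75)·(0.5) + (-3.25)·(-0.5) + (-0.25)·(-0.5) + (2.75)·(0.5)) / 3 = 3.5/3 = 1.1667
  S[X_2,X_2] = ((0.5)·(0.5) + (-0.5)·(-0.5) + (-0.5)·(-0.5) + (0.5)·(0.5)) / 3 = 1/3 = 0.3333
  S = [[6.25, 1.1667],
 [1.1667, 0.3333]].

Step 3 — invert S. det(S) = 6.25·0.3333 - (1.1667)² = 0.7222.
  S^{-1} = (1/det) · [[d, -b], [-b, a]] = [[0.4615, -1.6154],
 [-1.6154, 8.6538]].

Step 4 — quadratic form (x̄ - mu_0)^T · S^{-1} · (x̄ - mu_0):
  S^{-1} · (x̄ - mu_0) = (-0.4615, 0.1154),
  (x̄ - mu_0)^T · [...] = (-2.75)·(-0.4615) + (-0.5)·(0.1154) = 1.2115.

Step 5 — scale by n: T² = 4 · 1.2115 = 4.8462.

T² ≈ 4.8462
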